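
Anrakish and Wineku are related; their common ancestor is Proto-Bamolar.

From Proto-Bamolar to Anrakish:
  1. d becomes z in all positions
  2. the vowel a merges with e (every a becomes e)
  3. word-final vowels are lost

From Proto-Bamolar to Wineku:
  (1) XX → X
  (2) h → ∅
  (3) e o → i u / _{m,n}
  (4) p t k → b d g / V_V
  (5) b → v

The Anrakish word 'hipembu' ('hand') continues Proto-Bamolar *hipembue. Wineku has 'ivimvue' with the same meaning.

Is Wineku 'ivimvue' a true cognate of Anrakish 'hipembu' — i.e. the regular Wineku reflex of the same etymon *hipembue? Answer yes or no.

yes

Derive the expected Wineku reflex of *hipembue:
Wineku: *hipembue
  hipembue (rule 1 does not apply)
  hipembue → ipembue   [h-loss]
  ipembue → ipimbue   [pre-nasal raising]
  ipimbue → ibimbue   [intervocalic voicing]
  ibimbue → ivimvue   [unconditioned shift]
  giving Wineku ivimvue.
Wineku 'ivimvue' matches the regular reflex exactly, so the pair is cognate.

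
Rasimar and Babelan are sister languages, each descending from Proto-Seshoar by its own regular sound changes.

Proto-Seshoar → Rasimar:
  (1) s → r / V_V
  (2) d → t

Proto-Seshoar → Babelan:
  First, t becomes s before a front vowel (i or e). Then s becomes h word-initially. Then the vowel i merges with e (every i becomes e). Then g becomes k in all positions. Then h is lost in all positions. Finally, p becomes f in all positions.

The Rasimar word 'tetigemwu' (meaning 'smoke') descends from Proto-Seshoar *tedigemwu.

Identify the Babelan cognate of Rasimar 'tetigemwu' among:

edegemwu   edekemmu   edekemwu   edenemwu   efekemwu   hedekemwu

Babelan: *tedigemwu
  tedigemwu → sedigemwu   [palatalisation]
  sedigemwu → hedigemwu   [debuccalisation]
  hedigemwu → hedegemwu   [vowel merger]
  hedegemwu → hedekemwu   [unconditioned shift]
  hedekemwu → edekemwu   [h-loss]
  edekemwu (rule 6 does not apply)
  giving Babelan edekemwu.
Among the options, 'edekemwu' alone shows every Babelan change applied in order.

edekemwu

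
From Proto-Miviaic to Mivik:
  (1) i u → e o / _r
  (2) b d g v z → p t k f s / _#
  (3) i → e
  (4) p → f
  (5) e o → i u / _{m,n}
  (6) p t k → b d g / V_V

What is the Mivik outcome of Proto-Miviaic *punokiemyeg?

funogeimyek

Mivik: *punokiemyeg
  punokiemyeg (rule 1 does not apply)
  punokiemyeg → punokiemyek   [final devoicing]
  punokiemyek → punokeemyek   [vowel merger]
  punokeemyek → funokeemyek   [unconditioned shift]
  funokeemyek → funokeimyek   [pre-nasal raising]
  funokeimyek → funogeimyek   [intervocalic voicing]
  giving Mivik funogeimyek.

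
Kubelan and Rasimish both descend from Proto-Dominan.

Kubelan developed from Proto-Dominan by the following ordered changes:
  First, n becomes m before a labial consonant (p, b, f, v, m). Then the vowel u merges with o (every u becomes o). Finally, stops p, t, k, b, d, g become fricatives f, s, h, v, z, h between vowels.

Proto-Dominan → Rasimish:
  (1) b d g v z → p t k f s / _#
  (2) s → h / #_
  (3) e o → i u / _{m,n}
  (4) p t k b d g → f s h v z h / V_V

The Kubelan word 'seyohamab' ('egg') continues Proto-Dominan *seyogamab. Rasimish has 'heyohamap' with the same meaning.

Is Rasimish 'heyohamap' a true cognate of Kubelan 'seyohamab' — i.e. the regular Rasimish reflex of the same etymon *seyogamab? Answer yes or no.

Derive the expected Rasimish reflex of *seyogamab:
Rasimish: *seyogamab
  seyogamab → seyogamap   [final devoicing]
  seyogamap → heyogamap   [debuccalisation]
  heyogamap (rule 3 does not apply)
  heyogamap → heyohamap   [intervocalic lenition]
  giving Rasimish heyohamap.
Rasimish 'heyohamap' matches the regular reflex exactly, so the pair is cognate.

yes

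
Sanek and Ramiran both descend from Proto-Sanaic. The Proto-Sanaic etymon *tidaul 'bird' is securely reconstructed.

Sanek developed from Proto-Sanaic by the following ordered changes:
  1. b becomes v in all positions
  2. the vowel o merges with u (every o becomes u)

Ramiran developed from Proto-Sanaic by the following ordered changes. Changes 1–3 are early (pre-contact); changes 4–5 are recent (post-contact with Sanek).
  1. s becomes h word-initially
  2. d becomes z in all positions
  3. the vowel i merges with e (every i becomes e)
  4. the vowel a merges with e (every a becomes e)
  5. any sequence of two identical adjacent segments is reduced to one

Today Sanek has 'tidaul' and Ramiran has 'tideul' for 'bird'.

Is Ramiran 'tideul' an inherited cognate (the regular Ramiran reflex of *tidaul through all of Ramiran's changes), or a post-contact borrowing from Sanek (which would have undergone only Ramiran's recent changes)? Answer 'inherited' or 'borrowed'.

borrowed

If inherited, *tidaul would pass through all of Ramiran's changes:
Ramiran: *tidaul > tizaul > tezaul > tezeul  (by unconditioned shift, vowel merger, vowel merger)
If borrowed from Sanek 'tidaul' after the early changes, it would undergo only the recent ones:
  rule 4 (vowel merger): tidaul → tideul
  rule 5 (degemination): no change (tideul)
  ⇒ as a loan: tideul
Ramiran 'tideul' matches the loan outcome 'tideul', not the inherited 'tezeul' — it skipped the early Ramiran changes, so it was borrowed from Sanek.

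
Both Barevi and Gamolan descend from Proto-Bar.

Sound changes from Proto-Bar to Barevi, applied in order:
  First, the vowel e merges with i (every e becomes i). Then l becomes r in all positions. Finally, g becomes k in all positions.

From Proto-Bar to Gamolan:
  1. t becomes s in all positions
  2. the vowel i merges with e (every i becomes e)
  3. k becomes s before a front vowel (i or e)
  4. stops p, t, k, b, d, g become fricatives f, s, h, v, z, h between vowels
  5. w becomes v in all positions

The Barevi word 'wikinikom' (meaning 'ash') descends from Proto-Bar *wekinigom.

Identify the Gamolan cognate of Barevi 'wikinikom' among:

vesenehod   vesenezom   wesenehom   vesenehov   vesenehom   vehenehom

vesenehom

Gamolan: start from *wekinigom.
  rule 1: no change — wekinigom
  rule 2 (vowel merger): wekinigom → wekenegom
  rule 3 (palatalisation): wekenegom → wesenegom
  rule 4 (intervocalic lenition): wesenegom → wesenehom
  rule 5 (unconditioned shift): wesenehom → vesenehom
  ⇒ Gamolan vesenehom
Among the options, 'vesenehom' alone shows every Gamolan change applied in order.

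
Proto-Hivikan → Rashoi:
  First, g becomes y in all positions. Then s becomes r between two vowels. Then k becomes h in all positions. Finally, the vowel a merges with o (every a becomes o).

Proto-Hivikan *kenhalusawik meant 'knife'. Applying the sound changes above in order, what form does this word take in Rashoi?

Rashoi: start from *kenhalusawik.
  rule 1: no change — kenhalusawik
  rule 2 (rhotacism): kenhalusawik → kenhalurawik
  rule 3 (unconditioned shift): kenhalurawik → henhalurawih
  rule 4 (vowel merger): henhalurawih → henholurowih
  ⇒ Rashoi henholurowih

henholurowih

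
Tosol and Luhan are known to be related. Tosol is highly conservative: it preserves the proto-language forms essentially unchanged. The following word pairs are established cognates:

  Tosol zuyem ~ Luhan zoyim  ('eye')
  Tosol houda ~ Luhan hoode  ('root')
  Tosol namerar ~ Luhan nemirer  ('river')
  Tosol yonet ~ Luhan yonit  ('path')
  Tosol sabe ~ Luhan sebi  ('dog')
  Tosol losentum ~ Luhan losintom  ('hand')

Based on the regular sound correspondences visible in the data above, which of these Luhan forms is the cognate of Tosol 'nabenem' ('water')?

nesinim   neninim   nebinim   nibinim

sabe ~ sebi — Tosol a corresponds to Luhan e after a consonant, before a labial obstruent.
losentum ~ losintom — Tosol e corresponds to Luhan i after a consonant, before a nasal.
zuyem ~ zoyim — Tosol e corresponds to Luhan i after a consonant, before a nasal.
Applying these to Tosol 'nabenem':
  nabenem → nebenem   (a→e after a consonant, before a labial obstruent)
  nebenem → nebinem   (e→i after a consonant, before a nasal)
  nebinem → nebinim   (e→i after a consonant, before a nasal)
So the Luhan cognate is 'nebinim'.

nebinim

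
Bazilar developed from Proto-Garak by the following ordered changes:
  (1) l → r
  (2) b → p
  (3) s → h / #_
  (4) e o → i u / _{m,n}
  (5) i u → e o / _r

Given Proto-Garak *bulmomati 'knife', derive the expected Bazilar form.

pormumati

Bazilar: start from *bulmomati.
  rule 1 (unconditioned shift): bulmomati → burmomati
  rule 2 (unconditioned shift): burmomati → purmomati
  rule 3: no change — purmomati
  rule 4 (pre-nasal raising): purmomati → purmumati
  rule 5 (pre-rhotic lowering): purmumati → pormumati
  ⇒ Bazilar pormumati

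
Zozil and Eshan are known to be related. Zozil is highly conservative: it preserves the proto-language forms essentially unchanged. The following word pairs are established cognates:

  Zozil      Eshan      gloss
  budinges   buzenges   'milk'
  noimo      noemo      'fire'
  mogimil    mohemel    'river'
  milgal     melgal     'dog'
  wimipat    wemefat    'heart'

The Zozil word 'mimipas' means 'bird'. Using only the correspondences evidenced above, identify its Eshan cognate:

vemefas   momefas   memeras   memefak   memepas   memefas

mogimil ~ mohemel, wimipat ~ wemefat — Zozil i corresponds to Eshan e after a consonant, before a nasal.
wimipat ~ wemefat — Zozil i corresponds to Eshan e after a consonant, before a labial obstruent.
wimipat ~ wemefat — Zozil p corresponds to Eshan f between vowels (before a back vowel).
Applying these to Zozil 'mimipas':
  mimipas → memipas   (i→e after a consonant, before a nasal)
  memipas → memepas   (i→e after a consonant, before a labial obstruent)
  memepas → memefas   (p→f between vowels (before a back vowel))
So the Eshan cognate is 'memefas'.

memefas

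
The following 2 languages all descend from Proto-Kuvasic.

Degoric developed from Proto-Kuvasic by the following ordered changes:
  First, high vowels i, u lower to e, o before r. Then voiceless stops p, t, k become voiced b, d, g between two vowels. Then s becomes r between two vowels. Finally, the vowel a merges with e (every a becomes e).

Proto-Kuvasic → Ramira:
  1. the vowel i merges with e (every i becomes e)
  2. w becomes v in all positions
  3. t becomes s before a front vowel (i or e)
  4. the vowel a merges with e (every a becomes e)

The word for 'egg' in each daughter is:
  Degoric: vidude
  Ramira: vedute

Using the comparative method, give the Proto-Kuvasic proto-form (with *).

*viduta

Position 6: Degoric has e, Ramira has e. Taking the neighbouring segments as reconstructed: Degoric e could go back to *a or *e; Ramira e can only go back to *a — the one source consistent with every daughter is *a.
Position 5: Degoric has d, Ramira has t. Ramira preserves t here (none of its changes turn any other segment into t), so the proto-segment is *t.
Position 2: Degoric has i, Ramira has e. Degoric preserves i here (none of its changes turn any other segment into i), so the proto-segment is *i.
Verify the candidate proto-form against each daughter:
Degoric: *viduta
  viduta (rule 1 does not apply)
  viduta → viduda   [intervocalic voicing]
  viduda (rule 3 does not apply)
  viduda → vidude   [vowel merger]
  giving Degoric vidude.
Ramira: *viduta > veduta > vedute  (by vowel merger, vowel merger)
No other proto-form is consistent with every reflex, so the reconstruction is *viduta.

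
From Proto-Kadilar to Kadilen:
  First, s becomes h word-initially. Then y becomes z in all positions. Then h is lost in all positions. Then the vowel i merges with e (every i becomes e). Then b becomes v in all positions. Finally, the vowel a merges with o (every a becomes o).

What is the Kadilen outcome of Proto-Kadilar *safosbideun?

ofosvedeun

Kadilen: start from *safosbideun.
  rule 1 (debuccalisation): safosbideun → hafosbideun
  rule 2: no change — hafosbideun
  rule 3 (h-loss): hafosbideun → afosbideun
  rule 4 (vowel merger): afosbideun → afosbedeun
  rule 5 (unconditioned shift): afosbedeun → afosvedeun
  rule 6 (vowel merger): afosvedeun → ofosvedeun
  ⇒ Kadilen ofosvedeun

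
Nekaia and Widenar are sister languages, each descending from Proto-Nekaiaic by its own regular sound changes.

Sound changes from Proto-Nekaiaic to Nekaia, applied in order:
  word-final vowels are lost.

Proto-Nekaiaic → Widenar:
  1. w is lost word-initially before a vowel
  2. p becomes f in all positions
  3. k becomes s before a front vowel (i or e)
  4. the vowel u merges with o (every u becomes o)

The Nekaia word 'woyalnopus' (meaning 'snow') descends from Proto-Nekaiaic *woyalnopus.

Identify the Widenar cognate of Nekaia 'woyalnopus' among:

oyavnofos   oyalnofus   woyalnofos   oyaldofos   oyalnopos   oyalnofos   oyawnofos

Widenar: *woyalnopus > oyalnopus > oyalnofus > oyalnofos  (by glide loss, unconditioned shift, vowel merger)

oyalnofos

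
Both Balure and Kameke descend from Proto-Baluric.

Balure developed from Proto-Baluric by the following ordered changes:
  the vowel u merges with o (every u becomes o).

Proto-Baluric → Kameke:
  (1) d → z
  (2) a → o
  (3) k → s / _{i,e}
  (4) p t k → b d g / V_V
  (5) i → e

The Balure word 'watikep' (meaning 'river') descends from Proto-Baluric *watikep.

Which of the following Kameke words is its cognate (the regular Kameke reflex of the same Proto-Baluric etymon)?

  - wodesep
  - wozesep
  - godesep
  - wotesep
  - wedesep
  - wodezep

Kameke: *watikep
  watikep (rule 1 does not apply)
  watikep → wotikep   [vowel merger]
  wotikep → wotisep   [palatalisation]
  wotisep → wodisep   [intervocalic voicing]
  wodisep → wodesep   [vowel merger]
  giving Kameke wodesep.
Among the options, 'wodesep' alone shows every Kameke change applied in order.

wodesep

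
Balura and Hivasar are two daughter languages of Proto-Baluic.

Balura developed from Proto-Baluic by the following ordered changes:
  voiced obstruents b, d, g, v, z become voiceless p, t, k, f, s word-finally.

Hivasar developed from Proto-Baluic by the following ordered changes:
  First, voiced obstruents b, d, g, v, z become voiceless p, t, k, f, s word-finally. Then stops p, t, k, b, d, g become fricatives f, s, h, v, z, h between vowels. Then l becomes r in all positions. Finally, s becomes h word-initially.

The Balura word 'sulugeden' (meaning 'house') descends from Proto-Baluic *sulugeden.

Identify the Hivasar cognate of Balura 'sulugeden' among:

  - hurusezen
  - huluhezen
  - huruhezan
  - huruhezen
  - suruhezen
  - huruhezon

Hivasar: *sulugeden > suluhezen > suruhezen > huruhezen  (by intervocalic lenition, unconditioned shift, debuccalisation)

huruhezen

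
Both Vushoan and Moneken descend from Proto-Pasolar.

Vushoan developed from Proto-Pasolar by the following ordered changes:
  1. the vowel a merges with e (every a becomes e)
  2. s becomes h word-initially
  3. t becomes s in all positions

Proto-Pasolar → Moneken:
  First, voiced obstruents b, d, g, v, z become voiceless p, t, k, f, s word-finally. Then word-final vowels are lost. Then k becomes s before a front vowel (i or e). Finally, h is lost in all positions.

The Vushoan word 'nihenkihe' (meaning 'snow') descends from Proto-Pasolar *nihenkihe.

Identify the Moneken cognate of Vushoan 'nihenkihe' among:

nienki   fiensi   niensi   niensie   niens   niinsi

niensi

Moneken: *nihenkihe
  nihenkihe (rule 1 does not apply)
  nihenkihe → nihenkih   [apocope]
  nihenkih → nihensih   [palatalisation]
  nihensih → niensi   [h-loss]
  giving Moneken niensi.
The other candidates each miss or misapply at least one Moneken change.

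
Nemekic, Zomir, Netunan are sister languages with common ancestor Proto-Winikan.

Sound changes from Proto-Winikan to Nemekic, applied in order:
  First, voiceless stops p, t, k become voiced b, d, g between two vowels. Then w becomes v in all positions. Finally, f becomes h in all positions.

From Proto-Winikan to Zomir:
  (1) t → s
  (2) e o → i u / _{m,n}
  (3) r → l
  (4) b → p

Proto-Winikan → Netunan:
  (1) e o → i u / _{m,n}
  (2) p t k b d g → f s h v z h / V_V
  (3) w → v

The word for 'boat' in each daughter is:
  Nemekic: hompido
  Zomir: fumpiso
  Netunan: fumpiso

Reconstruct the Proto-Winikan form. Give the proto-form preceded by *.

Position 1: Nemekic has h, Zomir has f, Netunan has f. Zomir preserves f here (none of its changes turn any other segment into f), so the proto-segment is *f.
Position 2: Nemekic has o, Zomir has u, Netunan has u. Nemekic preserves o here (none of its changes turn any other segment into o), so the proto-segment is *o.
Verify the candidate proto-form against each daughter:
Nemekic: *fompito > fompido > hompido  (by intervocalic voicing, unconditioned shift)
Zomir: start from *fompito.
  rule 1 (unconditioned shift): fompito → fompiso
  rule 2 (pre-nasal raising): fompiso → fumpiso
  rule 3: no change — fumpiso
  rule 4: no change — fumpiso
  ⇒ Zomir fumpiso
Netunan: *fompito > fumpito > fumpiso  (by pre-nasal raising, intervocalic lenition)
No other proto-form is consistent with every reflex, so the reconstruction is *fompito.

*fompito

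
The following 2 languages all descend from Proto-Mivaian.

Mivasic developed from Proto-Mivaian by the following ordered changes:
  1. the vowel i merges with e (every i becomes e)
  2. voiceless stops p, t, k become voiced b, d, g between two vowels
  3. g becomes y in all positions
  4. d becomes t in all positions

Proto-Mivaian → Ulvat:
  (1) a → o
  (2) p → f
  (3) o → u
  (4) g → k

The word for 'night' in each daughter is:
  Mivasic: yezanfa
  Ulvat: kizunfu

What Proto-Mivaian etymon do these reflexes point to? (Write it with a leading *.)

Position 7: Mivasic has a, Ulvat has u. Mivasic preserves a here (none of its changes turn any other segment into a), so the proto-segment is *a.
Position 4: Mivasic has a, Ulvat has u. Mivasic preserves a here (none of its changes turn any other segment into a), so the proto-segment is *a.
Position 2: Mivasic has e, Ulvat has i. Ulvat preserves i here (none of its changes turn any other segment into i), so the proto-segment is *i.
This points to *gizanfa. Verify forward in each daughter:
Mivasic: start from *gizanfa.
  rule 1 (vowel merger): gizanfa → gezanfa
  rule 2: no change — gezanfa
  rule 3 (unconditioned shift): gezanfa → yezanfa
  rule 4: no change — yezanfa
  ⇒ Mivasic yezanfa
Ulvat: start from *gizanfa.
  rule 1 (vowel merger): gizanfa → gizonfo
  rule 2: no change — gizonfo
  rule 3 (vowel merger): gizonfo → gizunfu
  rule 4 (unconditioned shift): gizunfu → kizunfu
  ⇒ Ulvat kizunfu
*gizanfa is the unique common source.

*gizanfa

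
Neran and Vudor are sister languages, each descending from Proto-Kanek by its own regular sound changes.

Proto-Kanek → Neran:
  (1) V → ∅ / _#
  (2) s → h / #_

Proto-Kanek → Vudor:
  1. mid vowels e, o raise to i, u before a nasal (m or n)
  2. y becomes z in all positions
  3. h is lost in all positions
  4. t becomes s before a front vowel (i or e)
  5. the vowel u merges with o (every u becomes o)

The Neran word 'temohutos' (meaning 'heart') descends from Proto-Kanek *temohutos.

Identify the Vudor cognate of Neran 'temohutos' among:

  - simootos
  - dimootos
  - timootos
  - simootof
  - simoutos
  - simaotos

simootos

Vudor: start from *temohutos.
  rule 1 (pre-nasal raising): temohutos → timohutos
  rule 2: no change — timohutos
  rule 3 (h-loss): timohutos → timoutos
  rule 4 (palatalisation): timoutos → simoutos
  rule 5 (vowel merger): simoutos → simootos
  ⇒ Vudor simootos
Only 'simootos' matches the regular Vudor development of *temohutos.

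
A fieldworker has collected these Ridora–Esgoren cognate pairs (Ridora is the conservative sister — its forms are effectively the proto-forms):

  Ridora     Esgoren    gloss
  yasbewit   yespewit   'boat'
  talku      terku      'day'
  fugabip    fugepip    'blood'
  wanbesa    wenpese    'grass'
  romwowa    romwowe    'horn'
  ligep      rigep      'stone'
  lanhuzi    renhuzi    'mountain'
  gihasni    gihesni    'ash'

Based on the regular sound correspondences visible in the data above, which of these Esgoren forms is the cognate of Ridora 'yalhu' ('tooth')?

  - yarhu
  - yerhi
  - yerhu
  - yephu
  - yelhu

yerhu

yasbewit ~ yespewit, talku ~ terku — Ridora a corresponds to Esgoren e after a consonant, before a consonant other than r, m, n, p, b, f, v.
talku ~ terku — Ridora l corresponds to Esgoren r after a vowel, before a consonant other than r, m, n, p, b, f, v.
Applying these to Ridora 'yalhu':
  yalhu → yelhu   (a→e after a consonant, before a consonant other than r, m, n, p, b, f, v)
  yelhu → yerhu   (l→r after a vowel, before a consonant other than r, m, n, p, b, f, v)
So the Esgoren cognate is 'yerhu'.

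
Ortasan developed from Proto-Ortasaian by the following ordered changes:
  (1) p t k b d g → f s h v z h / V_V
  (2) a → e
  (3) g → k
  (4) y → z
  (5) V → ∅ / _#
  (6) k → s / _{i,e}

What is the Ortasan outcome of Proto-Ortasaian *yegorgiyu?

Ortasan: *yegorgiyu
  yegorgiyu → yehorgiyu   [intervocalic lenition]
  yehorgiyu (rule 2 does not apply)
  yehorgiyu → yehorkiyu   [unconditioned shift]
  yehorkiyu → zehorkizu   [unconditioned shift]
  zehorkizu → zehorkiz   [apocope]
  zehorkiz → zehorsiz   [palatalisation]
  giving Ortasan zehorsiz.

zehorsiz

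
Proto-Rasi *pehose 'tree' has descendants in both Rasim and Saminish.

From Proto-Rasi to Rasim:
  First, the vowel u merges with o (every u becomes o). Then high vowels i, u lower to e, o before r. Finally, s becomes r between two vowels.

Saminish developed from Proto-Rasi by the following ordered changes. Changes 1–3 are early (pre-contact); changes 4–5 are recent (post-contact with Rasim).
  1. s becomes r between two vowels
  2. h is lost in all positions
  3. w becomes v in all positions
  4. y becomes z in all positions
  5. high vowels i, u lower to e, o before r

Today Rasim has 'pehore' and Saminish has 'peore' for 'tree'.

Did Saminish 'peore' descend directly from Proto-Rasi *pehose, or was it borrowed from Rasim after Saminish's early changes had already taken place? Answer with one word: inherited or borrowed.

If inherited, *pehose would pass through all of Saminish's changes:
Saminish: *pehose
  pehose → pehore   [rhotacism]
  pehore → peore   [h-loss]
  peore (rule 3 does not apply)
  peore (rule 4 does not apply)
  peore (rule 5 does not apply)
  giving Saminish peore.
If borrowed from Rasim 'pehore' after the early changes, it would undergo only the recent ones:
  rule 4 (unconditioned shift): no change (pehore)
  rule 5 (pre-rhotic lowering): no change (pehore)
  ⇒ as a loan: pehore
Saminish 'peore' matches the inherited outcome exactly, so it is an inherited cognate, not a loan.

inherited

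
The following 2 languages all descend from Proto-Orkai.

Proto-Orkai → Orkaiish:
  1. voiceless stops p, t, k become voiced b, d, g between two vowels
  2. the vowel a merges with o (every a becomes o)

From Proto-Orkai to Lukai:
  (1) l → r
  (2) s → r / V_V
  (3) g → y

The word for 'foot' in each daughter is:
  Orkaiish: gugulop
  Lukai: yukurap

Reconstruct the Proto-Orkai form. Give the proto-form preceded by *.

*gukulap

Position 3: Orkaiish has g, Lukai has k. Lukai preserves k here (none of its changes turn any other segment into k), so the proto-segment is *k.
Position 6: Orkaiish has o, Lukai has a. Lukai preserves a here (none of its changes turn any other segment into a), so the proto-segment is *a.
Position 5: Orkaiish has l, Lukai has r. Orkaiish preserves l here (none of its changes turn any other segment into l), so the proto-segment is *l.
Verify the candidate proto-form against each daughter:
Orkaiish: *gukulap
  gukulap → gugulap   [intervocalic voicing]
  gugulap → gugulop   [vowel merger]
  giving Orkaiish gugulop.
Lukai: *gukulap
  gukulap → gukurap   [unconditioned shift]
  gukurap (rule 2 does not apply)
  gukurap → yukurap   [unconditioned shift]
  giving Lukai yukurap.
Only *gukulap yields all of Orkaiish gugulop, Lukai yukurap.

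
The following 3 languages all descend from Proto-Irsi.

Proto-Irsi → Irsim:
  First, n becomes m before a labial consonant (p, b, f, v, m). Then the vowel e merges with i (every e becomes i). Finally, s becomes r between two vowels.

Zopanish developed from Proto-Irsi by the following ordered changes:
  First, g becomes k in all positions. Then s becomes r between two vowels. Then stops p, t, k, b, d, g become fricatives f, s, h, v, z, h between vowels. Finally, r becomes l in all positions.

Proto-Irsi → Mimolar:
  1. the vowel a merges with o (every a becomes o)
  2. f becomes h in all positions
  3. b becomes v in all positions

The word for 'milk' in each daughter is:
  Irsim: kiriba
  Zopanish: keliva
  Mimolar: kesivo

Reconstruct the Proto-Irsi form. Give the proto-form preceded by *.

*kesiba

Position 5: Irsim has b, Zopanish has v, Mimolar has v. Irsim preserves b here (none of its changes turn any other segment into b), so the proto-segment is *b.
Position 3: Irsim has r, Zopanish has l, Mimolar has s. Mimolar preserves s here (none of its changes turn any other segment into s), so the proto-segment is *s.
Continuing position by position gives *kesiba; check it forward:
Irsim: *kesiba > kisiba > kiriba  (by vowel merger, rhotacism)
Zopanish: *kesiba > keriba > keriva > keliva  (by rhotacism, intervocalic lenition, unconditioned shift)
Mimolar: start from *kesiba.
  rule 1 (vowel merger): kesiba → kesibo
  rule 2: no change — kesibo
  rule 3 (unconditioned shift): kesibo → kesivo
  ⇒ Mimolar kesivo
Only *kesiba yields all of Irsim kiriba, Zopanish keliva, Mimolar kesivo.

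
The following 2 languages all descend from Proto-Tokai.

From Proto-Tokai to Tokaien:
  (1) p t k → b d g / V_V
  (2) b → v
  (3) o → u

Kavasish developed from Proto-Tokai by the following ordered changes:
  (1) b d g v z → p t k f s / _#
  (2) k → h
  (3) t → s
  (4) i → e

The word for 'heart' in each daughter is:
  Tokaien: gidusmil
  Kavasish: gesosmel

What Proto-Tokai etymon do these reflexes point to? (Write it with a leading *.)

Position 2: Tokaien has i, Kavasish has e. Tokaien preserves i here (none of its changes turn any other segment into i), so the proto-segment is *i.
Position 3: Tokaien has d, Kavasish has s. Taking the neighbouring segments as reconstructed: Tokaien d could go back to *t or *d; Kavasish s could go back to *t or *s — the one source consistent with every daughter is *t.
Position 4: Tokaien has u, Kavasish has o. Kavasish preserves o here (none of its changes turn any other segment into o), so the proto-segment is *o.
Continuing position by position gives *gitosmil; check it forward:
Tokaien: *gitosmil > gidosmil > gidusmil  (by intervocalic voicing, vowel merger)
Kavasish: *gitosmil
  gitosmil (rule 1 does not apply)
  gitosmil (rule 2 does not apply)
  gitosmil → gisosmil   [unconditioned shift]
  gisosmil → gesosmel   [vowel merger]
  giving Kavasish gesosmel.
No other proto-form is consistent with every reflex, so the reconstruction is *gitosmil.

*gitosmil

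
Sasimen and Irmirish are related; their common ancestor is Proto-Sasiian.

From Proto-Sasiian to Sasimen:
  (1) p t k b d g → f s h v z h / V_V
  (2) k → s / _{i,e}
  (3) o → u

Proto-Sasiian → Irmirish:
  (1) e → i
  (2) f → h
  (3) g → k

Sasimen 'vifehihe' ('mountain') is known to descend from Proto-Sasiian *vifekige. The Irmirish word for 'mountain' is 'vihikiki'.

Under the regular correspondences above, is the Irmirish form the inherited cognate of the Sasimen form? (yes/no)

yes

Derive the expected Irmirish reflex of *vifekige:
Irmirish: *vifekige
  vifekige → vifikigi   [vowel merger]
  vifikigi → vihikigi   [unconditioned shift]
  vihikigi → vihikiki   [unconditioned shift]
  giving Irmirish vihikiki.
Irmirish 'vihikiki' matches the regular reflex exactly, so the pair is cognate.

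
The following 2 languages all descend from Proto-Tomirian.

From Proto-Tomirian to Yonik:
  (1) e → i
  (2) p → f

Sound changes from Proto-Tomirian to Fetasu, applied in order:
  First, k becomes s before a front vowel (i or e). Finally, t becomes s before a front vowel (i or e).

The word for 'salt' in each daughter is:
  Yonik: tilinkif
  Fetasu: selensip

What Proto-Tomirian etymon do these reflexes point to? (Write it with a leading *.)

Position 4: Yonik has i, Fetasu has e. Fetasu preserves e here (none of its changes turn any other segment into e), so the proto-segment is *e.
Position 2: Yonik has i, Fetasu has e. Fetasu preserves e here (none of its changes turn any other segment into e), so the proto-segment is *e.
Position 8: Yonik has f, Fetasu has p. Fetasu preserves p here (none of its changes turn any other segment into p), so the proto-segment is *p.
Verify the candidate proto-form against each daughter:
Yonik: *telenkip
  telenkip → tilinkip   [vowel merger]
  tilinkip → tilinkif   [unconditioned shift]
  giving Yonik tilinkif.
Fetasu: *telenkip > telensip > selensip  (by palatalisation, palatalisation)
No other proto-form is consistent with every reflex, so the reconstruction is *telenkip.

*telenkip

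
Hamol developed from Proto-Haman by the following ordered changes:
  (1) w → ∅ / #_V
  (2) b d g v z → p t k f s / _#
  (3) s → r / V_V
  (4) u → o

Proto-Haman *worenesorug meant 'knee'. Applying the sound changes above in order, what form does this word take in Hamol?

Hamol: start from *worenesorug.
  rule 1 (glide loss): worenesorug → orenesorug
  rule 2 (final devoicing): orenesorug → orenesoruk
  rule 3 (rhotacism): orenesoruk → oreneroruk
  rule 4 (vowel merger): oreneroruk → orenerorok
  ⇒ Hamol orenerorok

orenerorok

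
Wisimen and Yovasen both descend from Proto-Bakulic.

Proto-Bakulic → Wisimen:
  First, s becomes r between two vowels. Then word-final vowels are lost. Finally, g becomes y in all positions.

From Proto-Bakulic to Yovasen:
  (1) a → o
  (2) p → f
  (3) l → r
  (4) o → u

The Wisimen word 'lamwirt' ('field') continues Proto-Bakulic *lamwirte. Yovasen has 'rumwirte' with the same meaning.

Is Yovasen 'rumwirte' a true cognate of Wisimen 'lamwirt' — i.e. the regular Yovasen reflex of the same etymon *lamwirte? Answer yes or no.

Derive the expected Yovasen reflex of *lamwirte:
Yovasen: *lamwirte > lomwirte > romwirte > rumwirte  (by vowel merger, unconditioned shift, vowel merger)
Yovasen 'rumwirte' matches the regular reflex exactly, so the pair is cognate.

yes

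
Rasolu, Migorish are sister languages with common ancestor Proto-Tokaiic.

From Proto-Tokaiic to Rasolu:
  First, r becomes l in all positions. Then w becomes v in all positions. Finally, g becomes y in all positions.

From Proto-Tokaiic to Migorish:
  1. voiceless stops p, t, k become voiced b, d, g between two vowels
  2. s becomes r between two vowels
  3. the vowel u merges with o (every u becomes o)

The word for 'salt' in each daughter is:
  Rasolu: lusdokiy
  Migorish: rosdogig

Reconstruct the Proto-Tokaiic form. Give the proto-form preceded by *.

*rusdokig

Position 8: Rasolu has y, Migorish has g. Taking the neighbouring segments as reconstructed: Rasolu y could go back to *g or *y; Migorish g can only go back to *g — the one source consistent with every daughter is *g.
Position 1: Rasolu has l, Migorish has r. Taking the neighbouring segments as reconstructed: Rasolu l could go back to *l or *r; Migorish r can only go back to *r — the one source consistent with every daughter is *r.
Position 6: Rasolu has k, Migorish has g. Rasolu preserves k here (none of its changes turn any other segment into k), so the proto-segment is *k.
Verify the candidate proto-form against each daughter:
Rasolu: *rusdokig
  rusdokig → lusdokig   [unconditioned shift]
  lusdokig (rule 2 does not apply)
  lusdokig → lusdokiy   [unconditioned shift]
  giving Rasolu lusdokiy.
Migorish: *rusdokig > rusdogig > rosdogig  (by intervocalic voicing, vowel merger)
Only *rusdokig yields all of Rasolu lusdokiy, Migorish rosdogig.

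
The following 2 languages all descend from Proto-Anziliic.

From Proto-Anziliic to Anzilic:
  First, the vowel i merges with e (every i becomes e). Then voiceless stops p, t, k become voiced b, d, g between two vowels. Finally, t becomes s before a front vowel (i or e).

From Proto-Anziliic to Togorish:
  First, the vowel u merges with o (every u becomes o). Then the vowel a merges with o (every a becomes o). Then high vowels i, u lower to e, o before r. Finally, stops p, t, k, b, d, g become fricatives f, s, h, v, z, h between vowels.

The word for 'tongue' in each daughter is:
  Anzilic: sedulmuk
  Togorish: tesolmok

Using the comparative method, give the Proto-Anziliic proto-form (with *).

*tetulmuk

Position 3: Anzilic has d, Togorish has s. Taking the neighbouring segments as reconstructed: Anzilic d could go back to *t or *d; Togorish s could go back to *t or *s — the one source consistent with every daughter is *t.
Position 4: Anzilic has u, Togorish has o. Anzilic preserves u here (none of its changes turn any other segment into u), so the proto-segment is *u.
This points to *tetulmuk. Verify forward in each daughter:
Anzilic: *tetulmuk
  tetulmuk (rule 1 does not apply)
  tetulmuk → tedulmuk   [intervocalic voicing]
  tedulmuk → sedulmuk   [palatalisation]
  giving Anzilic sedulmuk.
Togorish: *tetulmuk
  tetulmuk → tetolmok   [vowel merger]
  tetolmok (rule 2 does not apply)
  tetolmok (rule 3 does not apply)
  tetolmok → tesolmok   [intervocalic lenition]
  giving Togorish tesolmok.
Only *tetulmuk yields all of Anzilic sedulmuk, Togorish tesolmok.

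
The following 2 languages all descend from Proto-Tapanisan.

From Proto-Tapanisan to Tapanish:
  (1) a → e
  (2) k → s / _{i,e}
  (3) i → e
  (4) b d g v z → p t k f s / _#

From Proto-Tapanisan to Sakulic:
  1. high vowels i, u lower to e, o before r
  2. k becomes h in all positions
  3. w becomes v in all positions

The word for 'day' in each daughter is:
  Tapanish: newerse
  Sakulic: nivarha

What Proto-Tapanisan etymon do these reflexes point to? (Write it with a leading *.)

Position 2: Tapanish has e, Sakulic has i. Sakulic preserves i here (none of its changes turn any other segment into i), so the proto-segment is *i.
Position 4: Tapanish has e, Sakulic has a. Sakulic preserves a here (none of its changes turn any other segment into a), so the proto-segment is *a.
This points to *niwarka. Verify forward in each daughter:
Tapanish: *niwarka
  niwarka → niwerke   [vowel merger]
  niwerke → niwerse   [palatalisation]
  niwerse → newerse   [vowel merger]
  newerse (rule 4 does not apply)
  giving Tapanish newerse.
Sakulic: *niwarka > niwarha > nivarha  (by unconditioned shift, unconditioned shift)
*niwarka is the unique common source.

*niwarka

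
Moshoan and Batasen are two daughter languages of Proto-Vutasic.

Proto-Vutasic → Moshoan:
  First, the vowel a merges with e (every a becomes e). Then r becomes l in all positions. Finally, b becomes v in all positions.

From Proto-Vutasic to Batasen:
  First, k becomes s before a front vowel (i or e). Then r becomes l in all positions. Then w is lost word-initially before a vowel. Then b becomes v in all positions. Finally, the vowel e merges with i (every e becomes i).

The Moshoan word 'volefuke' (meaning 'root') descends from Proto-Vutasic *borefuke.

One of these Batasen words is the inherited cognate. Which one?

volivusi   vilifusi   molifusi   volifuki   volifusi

volifusi

Batasen: start from *borefuke.
  rule 1 (palatalisation): borefuke → borefuse
  rule 2 (unconditioned shift): borefuse → bolefuse
  rule 3: no change — bolefuse
  rule 4 (unconditioned shift): bolefuse → volefuse
  rule 5 (vowel merger): volefuse → volifusi
  ⇒ Batasen volifusi
Among the options, 'volifusi' alone shows every Batasen change applied in order.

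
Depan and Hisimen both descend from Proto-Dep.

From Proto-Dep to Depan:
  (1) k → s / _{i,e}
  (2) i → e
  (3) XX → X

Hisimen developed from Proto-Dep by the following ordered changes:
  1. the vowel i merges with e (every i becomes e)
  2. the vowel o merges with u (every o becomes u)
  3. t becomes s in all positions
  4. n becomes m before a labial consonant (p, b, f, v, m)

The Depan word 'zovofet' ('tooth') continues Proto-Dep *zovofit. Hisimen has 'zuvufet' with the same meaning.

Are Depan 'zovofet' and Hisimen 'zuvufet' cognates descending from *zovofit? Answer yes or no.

no

Derive the expected Hisimen reflex of *zovofit:
Hisimen: *zovofit
  zovofit → zovofet   [vowel merger]
  zovofet → zuvufet   [vowel merger]
  zuvufet → zuvufes   [unconditioned shift]
  zuvufes (rule 4 does not apply)
  giving Hisimen zuvufes.
The regular Hisimen reflex would be 'zuvufes', but the attested form is 'zuvufet'. The correspondence is irregular, so they are not cognates (the Hisimen form has a different source).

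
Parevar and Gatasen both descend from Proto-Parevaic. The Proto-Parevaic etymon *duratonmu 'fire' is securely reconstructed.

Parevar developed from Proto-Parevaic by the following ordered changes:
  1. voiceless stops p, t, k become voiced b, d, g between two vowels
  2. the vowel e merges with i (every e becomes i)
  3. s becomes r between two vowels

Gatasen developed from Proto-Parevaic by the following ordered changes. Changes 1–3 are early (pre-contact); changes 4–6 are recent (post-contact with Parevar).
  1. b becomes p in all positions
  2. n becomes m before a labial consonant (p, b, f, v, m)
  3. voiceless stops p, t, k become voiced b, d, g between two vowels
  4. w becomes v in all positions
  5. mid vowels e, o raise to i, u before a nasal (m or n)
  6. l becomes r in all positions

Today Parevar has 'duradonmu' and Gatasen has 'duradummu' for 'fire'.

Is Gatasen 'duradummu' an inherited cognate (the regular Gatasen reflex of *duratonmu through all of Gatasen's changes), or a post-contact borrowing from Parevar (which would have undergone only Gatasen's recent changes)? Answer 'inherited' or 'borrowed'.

If inherited, *duratonmu would pass through all of Gatasen's changes:
Gatasen: start from *duratonmu.
  rule 1: no change — duratonmu
  rule 2 (nasal place assimilation): duratonmu → duratommu
  rule 3 (intervocalic voicing): duratommu → duradommu
  rule 4: no change — duradommu
  rule 5 (pre-nasal raising): duradommu → duradummu
  rule 6: no change — duradummu
  ⇒ Gatasen duradummu
If borrowed from Parevar 'duradonmu' after the early changes, it would undergo only the recent ones:
  rule 4 (unconditioned shift): no change (duradonmu)
  rule 5 (pre-nasal raising): duradonmu → duradunmu
  rule 6 (unconditioned shift): no change (duradunmu)
  ⇒ as a loan: duradunmu
Gatasen 'duradummu' matches the inherited outcome exactly, so it is an inherited cognate, not a loan.

inherited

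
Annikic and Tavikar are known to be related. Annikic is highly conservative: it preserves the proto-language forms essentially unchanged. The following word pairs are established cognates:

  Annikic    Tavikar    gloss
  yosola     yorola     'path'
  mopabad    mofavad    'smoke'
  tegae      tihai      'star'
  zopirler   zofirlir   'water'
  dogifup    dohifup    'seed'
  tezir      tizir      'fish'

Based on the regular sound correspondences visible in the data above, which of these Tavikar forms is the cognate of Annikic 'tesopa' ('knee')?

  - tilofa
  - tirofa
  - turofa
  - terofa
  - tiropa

tegae ~ tihai, tezir ~ tizir — Annikic e corresponds to Tavikar i after a consonant, before a consonant other than r, m, n, p, b, f, v.
yosola ~ yorola — Annikic s corresponds to Tavikar r between vowels (before a back vowel).
mopabad ~ mofavad — Annikic p corresponds to Tavikar f between vowels (before a back vowel).
Applying these to Annikic 'tesopa':
  tesopa → tisopa   (e→i after a consonant, before a consonant other than r, m, n, p, b, f, v)
  tisopa → tiropa   (s→r between vowels (before a back vowel))
  tiropa → tirofa   (p→f between vowels (before a back vowel))
So the Tavikar cognate is 'tirofa'.

tirofa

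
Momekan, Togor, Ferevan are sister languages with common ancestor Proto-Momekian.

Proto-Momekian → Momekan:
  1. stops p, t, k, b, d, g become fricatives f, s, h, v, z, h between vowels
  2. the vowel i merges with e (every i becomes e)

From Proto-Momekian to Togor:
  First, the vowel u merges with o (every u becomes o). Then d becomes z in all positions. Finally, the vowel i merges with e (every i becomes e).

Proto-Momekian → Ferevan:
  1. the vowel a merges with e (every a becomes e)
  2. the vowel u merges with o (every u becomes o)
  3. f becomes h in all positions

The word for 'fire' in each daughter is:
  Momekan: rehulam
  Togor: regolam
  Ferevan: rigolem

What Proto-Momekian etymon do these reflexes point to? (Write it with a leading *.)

Position 4: Momekan has u, Togor has o, Ferevan has o. Momekan preserves u here (none of its changes turn any other segment into u), so the proto-segment is *u.
Position 6: Momekan has a, Togor has a, Ferevan has e. Momekan preserves a here (none of its changes turn any other segment into a), so the proto-segment is *a.
Position 2: Momekan has e, Togor has e, Ferevan has i. Ferevan preserves i here (none of its changes turn any other segment into i), so the proto-segment is *i.
Continuing position by position gives *rigulam; check it forward:
Momekan: start from *rigulam.
  rule 1 (intervocalic lenition): rigulam → rihulam
  rule 2 (vowel merger): rihulam → rehulam
  ⇒ Momekan rehulam
Togor: *rigulam
  rigulam → rigolam   [vowel merger]
  rigolam (rule 2 does not apply)
  rigolam → regolam   [vowel merger]
  giving Togor regolam.
Ferevan: *rigulam > rigulem > rigolem  (by vowel merger, vowel merger)
*rigulam is the unique common source.

*rigulam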